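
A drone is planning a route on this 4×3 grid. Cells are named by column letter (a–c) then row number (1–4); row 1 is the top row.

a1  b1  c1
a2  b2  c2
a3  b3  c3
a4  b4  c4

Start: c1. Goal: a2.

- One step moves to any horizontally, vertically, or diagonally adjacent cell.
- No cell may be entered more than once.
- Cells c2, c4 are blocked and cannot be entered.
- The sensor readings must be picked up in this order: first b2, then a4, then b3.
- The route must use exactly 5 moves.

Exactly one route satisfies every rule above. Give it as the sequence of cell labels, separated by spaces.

The waypoints must appear in the order b2, a4, b3, with no cell reused.
Route from c1: down-left 2 to a3, down 1 to a4, up-right 1 to b3, up-left 1 to a2 — 5 moves in all.
Check: order respected (b2 at step 1, a4 at step 3, b3 at step 4); 5 moves as required.

c1 b2 a3 a4 b3 a2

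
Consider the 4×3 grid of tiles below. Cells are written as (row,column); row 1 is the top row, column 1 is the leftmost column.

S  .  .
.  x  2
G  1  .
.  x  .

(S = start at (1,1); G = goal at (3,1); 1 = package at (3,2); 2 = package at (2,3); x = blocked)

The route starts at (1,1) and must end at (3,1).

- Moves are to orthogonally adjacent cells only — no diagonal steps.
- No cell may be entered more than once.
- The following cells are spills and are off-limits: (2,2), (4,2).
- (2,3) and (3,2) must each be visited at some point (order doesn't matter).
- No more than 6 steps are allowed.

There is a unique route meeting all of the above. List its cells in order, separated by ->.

Any route must reach (2,3) and (3,2) and still end at (3,1) within 6 moves, so the order of the required stops is forced.
Route from (1,1): right 2 to (1,3), down 2 to (3,3), left 2 to (3,1) — 6 moves in all.
Check: all required cells visited; 6 ≤ 6 moves.

(1,1) -> (1,2) -> (1,3) -> (2,3) -> (3,3) -> (3,2) -> (3,1)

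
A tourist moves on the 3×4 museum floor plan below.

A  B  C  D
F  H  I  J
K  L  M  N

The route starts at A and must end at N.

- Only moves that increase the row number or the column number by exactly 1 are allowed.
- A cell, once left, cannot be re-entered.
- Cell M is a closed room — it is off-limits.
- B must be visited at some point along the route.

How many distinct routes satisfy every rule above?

A right/down-only route from A to N makes exactly 2 down-moves and 3 right-moves in some order.
With no other constraints that would be C(5,2) = 10 routes.
Split at B and multiply the segment counts (each segment already excludes blocked cells): A→B: 1; B→N: 3; product = 3.
That gives 3 routes.

3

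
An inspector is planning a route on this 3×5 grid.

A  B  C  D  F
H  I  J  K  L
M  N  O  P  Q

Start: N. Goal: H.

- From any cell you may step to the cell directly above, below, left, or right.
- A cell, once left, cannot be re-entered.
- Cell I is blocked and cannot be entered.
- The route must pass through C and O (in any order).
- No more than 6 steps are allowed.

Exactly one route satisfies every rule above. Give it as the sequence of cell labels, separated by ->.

N -> O -> J -> C -> B -> A -> H

Any route must reach C and O and still end at H within 6 moves, so the order of the required stops is forced.
Route from N: right 1 to O, up 2 to C, left 2 to A, down 1 to H — 6 moves in all.
Check: all required cells visited; 6 ≤ 6 moves.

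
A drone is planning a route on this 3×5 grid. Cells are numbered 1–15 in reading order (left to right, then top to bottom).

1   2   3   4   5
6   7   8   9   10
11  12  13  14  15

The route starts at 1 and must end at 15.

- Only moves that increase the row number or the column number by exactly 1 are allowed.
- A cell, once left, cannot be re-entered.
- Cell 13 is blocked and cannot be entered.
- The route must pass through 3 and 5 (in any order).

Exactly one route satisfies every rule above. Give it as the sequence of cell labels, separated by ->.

Moves only go right or down, so the column and row indices never decrease.
Route from 1: 4× right (reaching 5), 2× down (reaching 15) — 6 moves in all.
Check: all required cells visited.

1 -> 2 -> 3 -> 4 -> 5 -> 10 -> 15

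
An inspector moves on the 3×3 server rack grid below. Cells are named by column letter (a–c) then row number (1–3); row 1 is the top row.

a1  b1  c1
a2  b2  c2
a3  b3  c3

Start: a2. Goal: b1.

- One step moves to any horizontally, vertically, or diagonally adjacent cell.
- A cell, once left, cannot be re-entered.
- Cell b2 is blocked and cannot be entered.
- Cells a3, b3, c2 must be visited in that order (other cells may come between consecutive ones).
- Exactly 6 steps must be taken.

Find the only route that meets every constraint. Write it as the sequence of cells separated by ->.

The waypoints must appear in the order a3, b3, c2, with no cell reused.
Route from a2: down to a3, 2× right (reaching c3), 2× up (reaching c1), left to b1 — 6 moves in all.
Check: order respected (a3 at step 1, b3 at step 2, c2 at step 4); 6 moves as required.

a2 -> a3 -> b3 -> c3 -> c2 -> c1 -> b1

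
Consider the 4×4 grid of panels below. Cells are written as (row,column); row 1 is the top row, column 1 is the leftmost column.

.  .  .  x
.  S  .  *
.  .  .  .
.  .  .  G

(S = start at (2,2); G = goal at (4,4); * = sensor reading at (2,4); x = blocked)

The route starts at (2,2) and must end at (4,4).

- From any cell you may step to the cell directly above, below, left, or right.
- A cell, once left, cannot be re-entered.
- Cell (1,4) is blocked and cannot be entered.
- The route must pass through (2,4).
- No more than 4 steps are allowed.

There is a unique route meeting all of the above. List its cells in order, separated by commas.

(2,2), (2,3), (2,4), (3,4), (4,4)

The budget equals the shortest possible length, so every move has to be on a shortest route through the required cells.
Route from (2,2): 2× right (reaching (2,4)), 2× down (reaching (4,4)) — 4 moves in all.
Check: all required cells visited; 4 ≤ 4 moves.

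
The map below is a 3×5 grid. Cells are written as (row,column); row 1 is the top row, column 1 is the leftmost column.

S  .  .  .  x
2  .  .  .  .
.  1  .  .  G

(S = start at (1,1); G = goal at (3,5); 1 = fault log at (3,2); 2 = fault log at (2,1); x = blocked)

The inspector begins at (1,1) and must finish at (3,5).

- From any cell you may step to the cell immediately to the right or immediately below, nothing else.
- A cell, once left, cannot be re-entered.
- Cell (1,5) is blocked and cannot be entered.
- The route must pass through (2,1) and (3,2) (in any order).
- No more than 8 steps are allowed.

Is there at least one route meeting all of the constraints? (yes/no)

yes

One route that works: (1,1) → (2,1) → (3,1) → (3,2) → (3,3) → (3,4) → (3,5).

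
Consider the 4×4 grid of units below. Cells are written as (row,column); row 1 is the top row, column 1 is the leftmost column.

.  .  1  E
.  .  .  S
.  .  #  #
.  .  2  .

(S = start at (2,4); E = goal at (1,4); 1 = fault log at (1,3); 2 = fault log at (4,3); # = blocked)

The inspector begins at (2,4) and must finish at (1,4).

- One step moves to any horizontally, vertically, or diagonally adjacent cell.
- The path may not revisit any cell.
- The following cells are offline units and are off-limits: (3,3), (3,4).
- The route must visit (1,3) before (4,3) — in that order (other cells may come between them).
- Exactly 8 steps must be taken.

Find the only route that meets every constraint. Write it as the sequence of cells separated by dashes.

(2,4) - (1,3) - (2,2) - (3,1) - (4,2) - (4,3) - (3,2) - (2,3) - (1,4)

The waypoints must appear in the order (1,3), (4,3), with no cell reused.
Route from (2,4): up-left 1 to (1,3), down-left 2 to (3,1), down-right 1 to (4,2), right 1 to (4,3), up-left 1 to (3,2), up-right 2 to (1,4) — 8 moves in all.
Check: order respected (1 at step 1, 2 at step 5); 8 moves as required.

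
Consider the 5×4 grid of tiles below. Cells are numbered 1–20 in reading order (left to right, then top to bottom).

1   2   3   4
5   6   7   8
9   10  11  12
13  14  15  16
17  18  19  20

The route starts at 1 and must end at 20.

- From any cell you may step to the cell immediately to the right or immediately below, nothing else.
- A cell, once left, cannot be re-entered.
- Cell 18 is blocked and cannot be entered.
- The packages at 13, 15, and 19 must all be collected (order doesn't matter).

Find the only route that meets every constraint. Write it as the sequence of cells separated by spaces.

1 5 9 13 14 15 19 20

Moves only go right or down, so the column and row indices never decrease.
Route from 1: 3× down (reaching 13), 2× right (reaching 15), down to 19, right to 20 — 7 moves in all.
Check: all required cells visited.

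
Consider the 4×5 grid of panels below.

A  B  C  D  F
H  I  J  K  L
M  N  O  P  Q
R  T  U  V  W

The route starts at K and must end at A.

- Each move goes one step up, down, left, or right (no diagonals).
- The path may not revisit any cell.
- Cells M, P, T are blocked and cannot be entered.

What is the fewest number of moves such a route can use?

4

The Manhattan distance from K to A is |2−1| + |4−1| = 4, so at least 4 moves are needed.
A route of 4 moves achieves this: K → D → C → B → A.
Since 4 matches the lower bound, it is optimal.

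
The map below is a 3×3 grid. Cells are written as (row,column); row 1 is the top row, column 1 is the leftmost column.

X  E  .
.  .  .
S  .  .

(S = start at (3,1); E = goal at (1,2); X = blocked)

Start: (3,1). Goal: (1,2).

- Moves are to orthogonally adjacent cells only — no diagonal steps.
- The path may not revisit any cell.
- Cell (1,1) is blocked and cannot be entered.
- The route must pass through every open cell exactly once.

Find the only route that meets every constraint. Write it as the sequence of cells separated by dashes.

(3,1) - (2,1) - (2,2) - (3,2) - (3,3) - (2,3) - (1,3) - (1,2)

Need to visit all 8 open cells exactly once, starting at (3,1) and ending at (1,2).
Cell (3,3) has only two open neighbours ((2,3) and (3,2)), so the path must pass straight through it: one of those is the cell it's entered from and the other is where it exits.
Route from (3,1): up 1 to (2,1), right 1 to (2,2), down 1 to (3,2), right 1 to (3,3), up 2 to (1,3), left 1 to (1,2) — 7 moves in all.
Check: all 8 open cells covered.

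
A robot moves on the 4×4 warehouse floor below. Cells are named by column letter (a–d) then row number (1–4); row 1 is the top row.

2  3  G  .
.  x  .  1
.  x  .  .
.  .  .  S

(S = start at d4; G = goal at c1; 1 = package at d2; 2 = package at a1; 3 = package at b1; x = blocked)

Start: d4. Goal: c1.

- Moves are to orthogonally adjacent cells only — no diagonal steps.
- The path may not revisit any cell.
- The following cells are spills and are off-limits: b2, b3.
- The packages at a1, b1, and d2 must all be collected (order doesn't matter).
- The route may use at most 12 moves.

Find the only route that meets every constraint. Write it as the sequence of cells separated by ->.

d4 -> d3 -> d2 -> c2 -> c3 -> c4 -> b4 -> a4 -> a3 -> a2 -> a1 -> b1 -> c1

The budget equals the shortest possible length, so every move has to be on a shortest route through the required cells.
Route from d4: up 2 to d2, left 1 to c2, down 2 to c4, left 2 to a4, up 3 to a1, right 2 to c1 — 12 moves in all.
Check: all required cells visited; 12 ≤ 12 moves.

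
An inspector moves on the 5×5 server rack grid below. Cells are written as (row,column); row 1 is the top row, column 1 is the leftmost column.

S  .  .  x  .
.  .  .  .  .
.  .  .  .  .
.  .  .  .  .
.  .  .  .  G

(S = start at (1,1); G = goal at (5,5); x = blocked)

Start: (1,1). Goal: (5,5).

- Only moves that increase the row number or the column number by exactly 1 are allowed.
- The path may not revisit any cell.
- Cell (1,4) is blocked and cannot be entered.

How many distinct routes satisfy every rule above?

65

A right/down-only route from (1,1) to (5,5) makes exactly 4 down-moves and 4 right-moves in some order.
With no other constraints that would be C(8,4) = 70 routes.
Subtract routes through each blocked cell (inclusion–exclusion for overlaps): − through (1,4): 5 → 65.
That gives 65 routes.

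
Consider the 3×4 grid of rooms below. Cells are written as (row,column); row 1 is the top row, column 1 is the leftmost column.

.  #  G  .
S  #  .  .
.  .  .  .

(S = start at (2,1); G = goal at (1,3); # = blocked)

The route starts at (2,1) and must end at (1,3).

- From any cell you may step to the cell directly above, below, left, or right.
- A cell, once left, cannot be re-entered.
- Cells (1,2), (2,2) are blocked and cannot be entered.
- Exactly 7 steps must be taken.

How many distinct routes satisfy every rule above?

Need simple routes of exactly 7 moves from (2,1) to (1,3) (Manhattan distance 3, so 2 moves are spent on a detour and 2 undoing it).
Enumerating: (2,1) (3,1) (3,2) (3,3) (2,3) (2,4) (1,4) (1,3) | (2,1) (3,1) (3,2) (3,3) (3,4) (2,4) (1,4) (1,3) | (2,1) (3,1) (3,2) (3,3) (3,4) (2,4) (2,3) (1,3).
That gives 3 routes.

3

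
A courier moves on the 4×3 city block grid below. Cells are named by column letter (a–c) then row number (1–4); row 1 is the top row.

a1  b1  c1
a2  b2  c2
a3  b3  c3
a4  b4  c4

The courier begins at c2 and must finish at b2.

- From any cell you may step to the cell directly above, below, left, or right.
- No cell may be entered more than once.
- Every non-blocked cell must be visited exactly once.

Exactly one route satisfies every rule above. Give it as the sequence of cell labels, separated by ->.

Need to visit all 12 open cells exactly once, starting at c2 and ending at b2.
Route from c2: up to c1, 2× left (reaching a1), 3× down (reaching a4), 2× right (reaching c4), up to c3, left to b3, up to b2 — 11 moves in all.
Check: all 12 open cells covered.

c2 -> c1 -> b1 -> a1 -> a2 -> a3 -> a4 -> b4 -> c4 -> c3 -> b3 -> b2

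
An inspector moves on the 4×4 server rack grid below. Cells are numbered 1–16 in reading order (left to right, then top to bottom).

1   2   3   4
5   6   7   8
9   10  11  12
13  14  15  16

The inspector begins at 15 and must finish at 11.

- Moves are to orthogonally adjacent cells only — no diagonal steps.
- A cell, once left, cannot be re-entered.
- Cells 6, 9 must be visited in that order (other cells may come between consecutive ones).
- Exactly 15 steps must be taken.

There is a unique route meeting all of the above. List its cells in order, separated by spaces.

15 16 12 8 4 3 7 6 2 1 5 9 13 14 10 11

The waypoints must appear in the order 6, 9, with no cell reused.
Route from 15: right to 16, 3× up (reaching 4), left to 3, down to 7, left to 6, up to 2, left to 1, 3× down (reaching 13), right to 14, up to 10, right to 11 — 15 moves in all.
Check: order respected (6 at step 7, 9 at step 11); 15 moves as required.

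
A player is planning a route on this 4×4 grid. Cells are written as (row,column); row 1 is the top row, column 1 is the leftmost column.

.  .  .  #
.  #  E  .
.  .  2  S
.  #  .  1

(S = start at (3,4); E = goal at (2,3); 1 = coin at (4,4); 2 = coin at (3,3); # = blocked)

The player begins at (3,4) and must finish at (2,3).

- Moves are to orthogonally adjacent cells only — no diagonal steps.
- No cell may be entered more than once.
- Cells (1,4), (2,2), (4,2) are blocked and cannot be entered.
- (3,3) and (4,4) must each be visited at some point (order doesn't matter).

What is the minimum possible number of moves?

Any route passes through (3,3) and (4,4) in some order between (3,4) and (2,3). Summing Manhattan distances along each leg and taking the cheapest ordering ((3,4) → (4,4) → (3,3) → (2,3)) gives a lower bound of 1 + 2 + 1 = 4 moves.
A route of 4 moves achieves this: (3,4) → (4,4) → (4,3) → (3,3) → (2,3).
Since 4 matches the lower bound, it is optimal.

4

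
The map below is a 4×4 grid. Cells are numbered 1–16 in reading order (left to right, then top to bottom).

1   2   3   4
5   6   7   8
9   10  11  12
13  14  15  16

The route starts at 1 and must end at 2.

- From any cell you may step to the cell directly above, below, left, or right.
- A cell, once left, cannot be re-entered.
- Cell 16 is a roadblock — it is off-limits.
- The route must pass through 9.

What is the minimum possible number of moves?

5

Any route passes through 9 somewhere between 1 and 2. Summing Manhattan distances along the two legs (1 → 9 → 2) gives a lower bound of 2 + 3 = 5 moves.
A route of 5 moves achieves this: 1 → 5 → 9 → 10 → 6 → 2.
Since 5 matches the lower bound, it is optimal.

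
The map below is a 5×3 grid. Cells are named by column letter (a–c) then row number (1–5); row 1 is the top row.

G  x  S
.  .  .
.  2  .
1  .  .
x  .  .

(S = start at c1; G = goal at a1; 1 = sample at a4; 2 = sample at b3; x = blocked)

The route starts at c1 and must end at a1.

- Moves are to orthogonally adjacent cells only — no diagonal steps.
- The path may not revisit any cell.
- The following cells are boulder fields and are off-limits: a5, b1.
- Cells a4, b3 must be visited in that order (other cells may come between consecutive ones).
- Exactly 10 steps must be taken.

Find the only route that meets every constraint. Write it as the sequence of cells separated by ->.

The waypoints must appear in the order a4, b3, with no cell reused.
Route from c1: 3× down (reaching c4), 2× left (reaching a4), up to a3, right to b3, up to b2, left to a2, up to a1 — 10 moves in all.
Check: order respected (1 at step 5, 2 at step 7); 10 moves as required.

c1 -> c2 -> c3 -> c4 -> b4 -> a4 -> a3 -> b3 -> b2 -> a2 -> a1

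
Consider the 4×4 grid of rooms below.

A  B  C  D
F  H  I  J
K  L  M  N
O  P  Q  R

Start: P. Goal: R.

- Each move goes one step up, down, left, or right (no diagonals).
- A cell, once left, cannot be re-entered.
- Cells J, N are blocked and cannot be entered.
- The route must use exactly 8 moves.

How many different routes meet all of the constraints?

5

Need simple routes of exactly 8 moves from P to R (Manhattan distance 2, so 3 moves are spent on a detour and 3 undoing it).
Enumerating: P L H B C I M Q R | P L K F H I M Q R | P O K F H L M Q R | P O K F H I M Q R | P O K L H I M Q R.
That gives 5 routes.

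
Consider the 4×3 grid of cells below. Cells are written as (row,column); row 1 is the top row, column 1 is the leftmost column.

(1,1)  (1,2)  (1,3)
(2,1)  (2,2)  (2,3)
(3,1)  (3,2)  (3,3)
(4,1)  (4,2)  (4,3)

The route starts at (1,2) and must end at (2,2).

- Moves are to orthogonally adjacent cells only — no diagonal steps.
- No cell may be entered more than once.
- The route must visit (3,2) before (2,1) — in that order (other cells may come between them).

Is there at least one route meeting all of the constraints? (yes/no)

yes

One route that works: (1,2) → (1,3) → (2,3) → (3,3) → (3,2) → (3,1) → (2,1) → (2,2).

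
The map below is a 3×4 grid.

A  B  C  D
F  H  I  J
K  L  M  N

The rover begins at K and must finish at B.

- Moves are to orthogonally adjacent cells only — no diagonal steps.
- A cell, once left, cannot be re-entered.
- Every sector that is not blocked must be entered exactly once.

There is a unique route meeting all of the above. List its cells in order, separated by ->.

Need to visit all 12 open cells exactly once, starting at K and ending at B.
Cell N has only two open neighbours (J and M), so the path must pass straight through it: one of those is the cell it's entered from and the other is where it exits.
Route from K: right 3 to N, up 2 to D, left 1 to C, down 1 to I, left 2 to F, up 1 to A, right 1 to B — 11 moves in all.
Check: all 12 open cells covered.

K -> L -> M -> N -> J -> D -> C -> I -> H -> F -> A -> B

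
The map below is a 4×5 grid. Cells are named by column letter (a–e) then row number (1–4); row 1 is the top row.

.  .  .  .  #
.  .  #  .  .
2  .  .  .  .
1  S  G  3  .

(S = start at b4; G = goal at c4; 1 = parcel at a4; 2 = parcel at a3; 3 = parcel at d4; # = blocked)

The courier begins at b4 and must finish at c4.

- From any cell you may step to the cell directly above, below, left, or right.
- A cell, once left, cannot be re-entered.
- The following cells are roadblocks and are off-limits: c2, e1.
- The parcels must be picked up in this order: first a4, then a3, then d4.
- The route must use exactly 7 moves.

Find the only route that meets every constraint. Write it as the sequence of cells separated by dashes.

b4 - a4 - a3 - b3 - c3 - d3 - d4 - c4

The waypoints must appear in the order a4, a3, d4, with no cell reused.
Route from b4: left to a4, up to a3, 3× right (reaching d3), down to d4, left to c4 — 7 moves in all.
Check: order respected (1 at step 1, 2 at step 2, 3 at step 6); 7 moves as required.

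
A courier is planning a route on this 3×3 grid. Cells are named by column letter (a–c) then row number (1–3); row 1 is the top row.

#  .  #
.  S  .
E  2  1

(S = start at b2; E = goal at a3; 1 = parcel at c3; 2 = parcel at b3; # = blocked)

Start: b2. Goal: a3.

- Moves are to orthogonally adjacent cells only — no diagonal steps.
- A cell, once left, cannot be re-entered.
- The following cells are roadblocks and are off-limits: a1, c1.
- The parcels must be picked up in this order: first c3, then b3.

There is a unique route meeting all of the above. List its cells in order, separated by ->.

The waypoints must appear in the order c3, b3, with no cell reused.
Route from b2: right 1 to c2, down 1 to c3, left 2 to a3 — 4 moves in all.
Check: order respected (1 at step 2, 2 at step 3).

b2 -> c2 -> c3 -> b3 -> a3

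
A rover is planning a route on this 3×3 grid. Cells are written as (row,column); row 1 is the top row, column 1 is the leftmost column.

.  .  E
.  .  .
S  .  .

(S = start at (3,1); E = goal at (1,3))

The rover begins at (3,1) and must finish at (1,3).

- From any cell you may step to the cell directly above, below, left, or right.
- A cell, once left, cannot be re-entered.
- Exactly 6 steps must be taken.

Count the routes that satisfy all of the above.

Need simple routes of exactly 6 moves from (3,1) to (1,3) (Manhattan distance 4, so 1 moves are spent on a detour and 1 undoing it).
Enumerating: (3,1) (2,1) (1,1) (1,2) (2,2) (2,3) (1,3) | (3,1) (2,1) (2,2) (3,2) (3,3) (2,3) (1,3) | (3,1) (3,2) (2,2) (2,1) (1,1) (1,2) (1,3) | (3,1) (3,2) (3,3) (2,3) (2,2) (1,2) (1,3).
That gives 4 routes.

4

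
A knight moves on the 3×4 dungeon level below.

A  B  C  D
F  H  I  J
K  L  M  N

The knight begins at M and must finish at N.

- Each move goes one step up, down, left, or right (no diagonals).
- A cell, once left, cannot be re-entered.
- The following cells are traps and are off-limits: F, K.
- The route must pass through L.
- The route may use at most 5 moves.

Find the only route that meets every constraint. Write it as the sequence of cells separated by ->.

The budget equals the shortest possible length, so every move has to be on a shortest route through the required cells.
Route from M: left 1 to L, up 1 to H, right 2 to J, down 1 to N — 5 moves in all.
Check: all required cells visited; 5 ≤ 5 moves.

M -> L -> H -> I -> J -> N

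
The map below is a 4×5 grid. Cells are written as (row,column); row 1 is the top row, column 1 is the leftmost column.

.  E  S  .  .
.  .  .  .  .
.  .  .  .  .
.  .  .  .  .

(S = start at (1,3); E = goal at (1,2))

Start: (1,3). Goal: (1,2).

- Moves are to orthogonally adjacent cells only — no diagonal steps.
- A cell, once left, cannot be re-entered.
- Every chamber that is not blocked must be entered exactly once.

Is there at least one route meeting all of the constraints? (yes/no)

One route that works: (1,3) → (2,3) → (3,3) → (3,4) → (2,4) → (1,4) → (1,5) → (2,5) → (3,5) → (4,5) → (4,4) → (4,3) → (4,2) → (4,1) → (3,1) → (3,2) → (2,2) → (2,1) → (1,1) → (1,2).

yes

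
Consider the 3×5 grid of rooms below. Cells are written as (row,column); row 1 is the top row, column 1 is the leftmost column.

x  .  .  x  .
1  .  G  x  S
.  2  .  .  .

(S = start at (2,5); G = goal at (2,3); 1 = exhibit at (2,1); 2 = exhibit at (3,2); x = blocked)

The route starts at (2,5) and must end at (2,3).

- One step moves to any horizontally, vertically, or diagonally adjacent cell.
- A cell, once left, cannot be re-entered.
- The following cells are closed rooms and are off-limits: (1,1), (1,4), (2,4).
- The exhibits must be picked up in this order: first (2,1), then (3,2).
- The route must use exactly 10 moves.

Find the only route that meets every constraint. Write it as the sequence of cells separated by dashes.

(2,5) - (3,5) - (3,4) - (3,3) - (2,2) - (1,3) - (1,2) - (2,1) - (3,1) - (3,2) - (2,3)

The waypoints must appear in the order (2,1), (3,2), with no cell reused.
Route from (2,5): down to (3,5), 2× left (reaching (3,3)), up-left to (2,2), up-right to (1,3), left to (1,2), down-left to (2,1), down to (3,1), right to (3,2), up-right to (2,3) — 10 moves in all.
Check: order respected (1 at step 7, 2 at step 9); 10 moves as required.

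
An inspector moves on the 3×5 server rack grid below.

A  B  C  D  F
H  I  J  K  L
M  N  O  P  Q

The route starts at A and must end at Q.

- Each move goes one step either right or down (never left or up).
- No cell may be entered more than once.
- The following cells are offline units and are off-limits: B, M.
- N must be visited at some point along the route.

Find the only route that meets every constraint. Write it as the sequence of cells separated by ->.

Moves only go right or down, so the column and row indices never decrease.
Route from A: down to H, right to I, down to N, 3× right (reaching Q) — 6 moves in all.
Check: all required cells visited.

A -> H -> I -> N -> O -> P -> Q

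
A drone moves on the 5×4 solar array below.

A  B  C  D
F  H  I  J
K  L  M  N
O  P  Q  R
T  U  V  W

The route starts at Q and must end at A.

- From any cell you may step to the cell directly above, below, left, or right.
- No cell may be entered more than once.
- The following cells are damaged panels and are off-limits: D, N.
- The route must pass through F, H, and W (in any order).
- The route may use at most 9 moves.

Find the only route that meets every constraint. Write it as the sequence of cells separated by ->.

Q -> R -> W -> V -> U -> P -> L -> H -> F -> A

Any route must reach F, H, and W and still end at A within 9 moves, so the order of the required stops is forced.
Route from Q: right to R, down to W, 2× left (reaching U), 3× up (reaching H), left to F, up to A — 9 moves in all.
Check: all required cells visited; 9 ≤ 9 moves.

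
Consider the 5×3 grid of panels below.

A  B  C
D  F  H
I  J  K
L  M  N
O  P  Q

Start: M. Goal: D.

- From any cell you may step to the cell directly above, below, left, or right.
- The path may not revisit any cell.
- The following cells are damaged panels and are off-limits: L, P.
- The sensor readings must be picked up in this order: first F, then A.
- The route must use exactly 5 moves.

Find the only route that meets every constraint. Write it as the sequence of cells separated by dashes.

M - J - F - B - A - D

The waypoints must appear in the order F, A, with no cell reused.
Route from M: 3× up (reaching B), left to A, down to D — 5 moves in all.
Check: order respected (F at step 2, A at step 4); 5 moves as required.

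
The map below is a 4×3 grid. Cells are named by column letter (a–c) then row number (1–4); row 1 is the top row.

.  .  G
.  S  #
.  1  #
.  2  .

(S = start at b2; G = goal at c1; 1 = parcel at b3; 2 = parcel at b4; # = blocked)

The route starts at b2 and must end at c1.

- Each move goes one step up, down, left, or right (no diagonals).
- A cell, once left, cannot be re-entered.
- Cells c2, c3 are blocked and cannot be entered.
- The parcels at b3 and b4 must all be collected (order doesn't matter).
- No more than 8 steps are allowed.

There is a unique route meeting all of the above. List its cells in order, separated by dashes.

b2 - b3 - b4 - a4 - a3 - a2 - a1 - b1 - c1

The budget equals the shortest possible length, so every move has to be on a shortest route through the required cells.
Route from b2: down 2 to b4, left 1 to a4, up 3 to a1, right 2 to c1 — 8 moves in all.
Check: all required cells visited; 8 ≤ 8 moves.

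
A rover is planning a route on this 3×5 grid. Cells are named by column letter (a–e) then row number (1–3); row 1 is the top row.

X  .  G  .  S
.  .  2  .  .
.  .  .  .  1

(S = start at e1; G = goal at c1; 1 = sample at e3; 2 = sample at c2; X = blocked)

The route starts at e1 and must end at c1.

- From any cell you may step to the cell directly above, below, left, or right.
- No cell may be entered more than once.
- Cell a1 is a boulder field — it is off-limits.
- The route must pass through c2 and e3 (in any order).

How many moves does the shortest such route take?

Any route passes through c2 and e3 in some order between e1 and c1. Summing Manhattan distances along each leg and taking the cheapest ordering (e1 → e3 → c2 → c1) gives a lower bound of 2 + 3 + 1 = 6 moves.
A route of 6 moves achieves this: e1 → e2 → e3 → d3 → d2 → c2 → c1.
Since 6 matches the lower bound, it is optimal.

6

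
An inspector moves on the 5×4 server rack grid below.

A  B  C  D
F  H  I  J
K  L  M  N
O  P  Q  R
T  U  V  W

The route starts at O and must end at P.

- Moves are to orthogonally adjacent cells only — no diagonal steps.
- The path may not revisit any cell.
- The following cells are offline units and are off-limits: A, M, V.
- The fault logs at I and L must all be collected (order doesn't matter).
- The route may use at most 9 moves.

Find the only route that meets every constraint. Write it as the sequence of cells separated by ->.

Any route must reach I and L and still end at P within 9 moves, so the order of the required stops is forced.
Route from O: up 1 to K, right 1 to L, up 1 to H, right 2 to J, down 2 to R, left 2 to P — 9 moves in all.
Check: all required cells visited; 9 ≤ 9 moves.

O -> K -> L -> H -> I -> J -> N -> R -> Q -> P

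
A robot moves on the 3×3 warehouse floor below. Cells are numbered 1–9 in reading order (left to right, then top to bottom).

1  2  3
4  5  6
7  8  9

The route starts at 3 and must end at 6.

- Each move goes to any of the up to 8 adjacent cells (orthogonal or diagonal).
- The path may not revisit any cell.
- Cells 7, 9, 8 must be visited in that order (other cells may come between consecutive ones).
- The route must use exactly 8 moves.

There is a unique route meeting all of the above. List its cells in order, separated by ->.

3 -> 2 -> 1 -> 4 -> 7 -> 5 -> 9 -> 8 -> 6

The waypoints must appear in the order 7, 9, 8, with no cell reused.
Route from 3: left 2 to 1, down 2 to 7, up-right 1 to 5, down-right 1 to 9, left 1 to 8, up-right 1 to 6 — 8 moves in all.
Check: order respected (7 at step 4, 9 at step 6, 8 at step 7); 8 moves as required.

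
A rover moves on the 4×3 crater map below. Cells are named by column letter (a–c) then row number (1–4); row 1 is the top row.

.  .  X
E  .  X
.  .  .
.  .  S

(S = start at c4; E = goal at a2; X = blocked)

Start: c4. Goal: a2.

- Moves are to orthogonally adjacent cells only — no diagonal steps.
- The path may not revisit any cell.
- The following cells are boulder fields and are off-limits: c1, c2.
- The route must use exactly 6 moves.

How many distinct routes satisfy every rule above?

4

Need simple routes of exactly 6 moves from c4 to a2 (Manhattan distance 4, so 1 moves are spent on a detour and 1 undoing it).
Enumerating: c4 c3 b3 b2 b1 a1 a2 | c4 c3 b3 b4 a4 a3 a2 | c4 b4 b3 b2 b1 a1 a2 | c4 b4 a4 a3 b3 b2 a2.
That gives 4 routes.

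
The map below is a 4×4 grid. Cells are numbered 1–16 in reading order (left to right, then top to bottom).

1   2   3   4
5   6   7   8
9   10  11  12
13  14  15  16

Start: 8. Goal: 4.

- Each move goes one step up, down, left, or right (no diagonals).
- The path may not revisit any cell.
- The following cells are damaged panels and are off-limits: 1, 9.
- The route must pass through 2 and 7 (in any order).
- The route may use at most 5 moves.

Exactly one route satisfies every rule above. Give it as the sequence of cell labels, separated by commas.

8, 7, 6, 2, 3, 4

The 5-move cap with required stops at 2, 7 leaves no slack for detours.
Route from 8: 2× left (reaching 6), up to 2, 2× right (reaching 4) — 5 moves in all.
Check: all required cells visited; 5 ≤ 5 moves.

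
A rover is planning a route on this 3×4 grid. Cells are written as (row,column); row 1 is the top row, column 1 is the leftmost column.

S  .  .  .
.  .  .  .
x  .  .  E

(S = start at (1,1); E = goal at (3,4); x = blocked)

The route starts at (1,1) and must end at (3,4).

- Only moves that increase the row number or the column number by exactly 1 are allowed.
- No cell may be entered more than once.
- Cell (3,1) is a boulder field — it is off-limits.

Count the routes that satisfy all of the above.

9

A right/down-only route from (1,1) to (3,4) makes exactly 2 down-moves and 3 right-moves in some order.
With no other constraints that would be C(5,2) = 10 routes.
Subtract routes through each blocked cell (inclusion–exclusion for overlaps): − through (3,1): 1 → 9.
That gives 9 routes.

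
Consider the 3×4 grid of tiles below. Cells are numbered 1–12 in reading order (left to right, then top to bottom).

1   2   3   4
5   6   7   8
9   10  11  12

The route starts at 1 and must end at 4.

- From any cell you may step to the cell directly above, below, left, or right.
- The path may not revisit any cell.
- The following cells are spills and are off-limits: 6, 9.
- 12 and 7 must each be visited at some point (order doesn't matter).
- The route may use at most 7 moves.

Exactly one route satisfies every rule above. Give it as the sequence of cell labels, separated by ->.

1 -> 2 -> 3 -> 7 -> 11 -> 12 -> 8 -> 4

Any route must reach 12 and 7 and still end at 4 within 7 moves, so the order of the required stops is forced.
Route from 1: 2× right (reaching 3), 2× down (reaching 11), right to 12, 2× up (reaching 4) — 7 moves in all.
Check: all required cells visited; 7 ≤ 7 moves.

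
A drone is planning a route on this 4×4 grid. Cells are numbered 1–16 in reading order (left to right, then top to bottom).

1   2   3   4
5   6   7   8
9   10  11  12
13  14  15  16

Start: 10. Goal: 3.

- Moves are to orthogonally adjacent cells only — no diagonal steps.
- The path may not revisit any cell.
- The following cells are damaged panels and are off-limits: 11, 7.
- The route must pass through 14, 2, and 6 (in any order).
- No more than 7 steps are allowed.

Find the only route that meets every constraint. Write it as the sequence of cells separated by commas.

10, 14, 13, 9, 5, 6, 2, 3

Any route must reach 14, 2, and 6 and still end at 3 within 7 moves, so the order of the required stops is forced.
Route from 10: down 1 to 14, left 1 to 13, up 2 to 5, right 1 to 6, up 1 to 2, right 1 to 3 — 7 moves in all.
Check: all required cells visited; 7 ≤ 7 moves.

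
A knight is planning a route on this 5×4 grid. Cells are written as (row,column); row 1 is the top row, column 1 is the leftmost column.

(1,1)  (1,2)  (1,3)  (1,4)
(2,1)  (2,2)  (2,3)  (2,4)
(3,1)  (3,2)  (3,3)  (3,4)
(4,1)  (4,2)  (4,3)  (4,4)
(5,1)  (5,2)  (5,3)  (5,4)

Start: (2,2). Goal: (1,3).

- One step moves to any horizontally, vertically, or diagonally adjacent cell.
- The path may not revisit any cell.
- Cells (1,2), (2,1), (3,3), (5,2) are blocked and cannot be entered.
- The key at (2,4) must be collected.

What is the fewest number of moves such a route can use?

Any route passes through (2,4) somewhere between (2,2) and (1,3). Summing Chebyshev distances along the two legs ((2,2) → (2,4) → (1,3)) gives a lower bound of 2 + 1 = 3 moves.
A route of 3 moves achieves this: (2,2) → (2,3) → (2,4) → (1,3).
Since 3 matches the lower bound, it is optimal.

3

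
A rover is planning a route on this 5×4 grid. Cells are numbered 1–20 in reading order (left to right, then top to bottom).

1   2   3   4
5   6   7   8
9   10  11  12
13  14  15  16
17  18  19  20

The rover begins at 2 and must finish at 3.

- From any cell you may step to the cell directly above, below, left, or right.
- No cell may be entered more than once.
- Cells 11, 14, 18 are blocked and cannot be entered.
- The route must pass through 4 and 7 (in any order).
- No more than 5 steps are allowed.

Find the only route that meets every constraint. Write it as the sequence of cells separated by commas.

2, 6, 7, 8, 4, 3

The budget equals the shortest possible length, so every move has to be on a shortest route through the required cells.
Route from 2: down 1 to 6, right 2 to 8, up 1 to 4, left 1 to 3 — 5 moves in all.
Check: all required cells visited; 5 ≤ 5 moves.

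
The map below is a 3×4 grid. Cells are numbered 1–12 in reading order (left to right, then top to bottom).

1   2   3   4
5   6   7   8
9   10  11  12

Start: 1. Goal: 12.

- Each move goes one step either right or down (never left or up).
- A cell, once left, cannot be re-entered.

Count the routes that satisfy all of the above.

10

A right/down-only route from 1 to 12 makes exactly 2 down-moves and 3 right-moves in some order.
With no other constraints that would be C(5,2) = 10 routes.
That gives 10 routes.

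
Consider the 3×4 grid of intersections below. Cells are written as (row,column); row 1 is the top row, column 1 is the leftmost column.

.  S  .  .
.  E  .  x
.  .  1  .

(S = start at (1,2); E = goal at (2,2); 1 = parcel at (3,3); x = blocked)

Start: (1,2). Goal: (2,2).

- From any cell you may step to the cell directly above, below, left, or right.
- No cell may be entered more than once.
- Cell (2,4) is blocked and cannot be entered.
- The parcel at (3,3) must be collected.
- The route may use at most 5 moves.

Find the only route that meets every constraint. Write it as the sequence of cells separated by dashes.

(1,2) - (1,3) - (2,3) - (3,3) - (3,2) - (2,2)

The 5-move cap with required stops at (3,3) leaves no slack for detours.
Route from (1,2): right to (1,3), 2× down (reaching (3,3)), left to (3,2), up to (2,2) — 5 moves in all.
Check: all required cells visited; 5 ≤ 5 moves.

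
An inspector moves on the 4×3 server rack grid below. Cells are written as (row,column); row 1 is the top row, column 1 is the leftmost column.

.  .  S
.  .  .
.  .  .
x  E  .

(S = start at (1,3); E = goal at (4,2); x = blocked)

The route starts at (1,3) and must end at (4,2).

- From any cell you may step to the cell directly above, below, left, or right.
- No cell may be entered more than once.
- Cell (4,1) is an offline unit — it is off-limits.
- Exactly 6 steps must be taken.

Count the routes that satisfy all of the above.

Need simple routes of exactly 6 moves from (1,3) to (4,2) (Manhattan distance 4, so 1 moves are spent on a detour and 1 undoing it).
Enumerating: (1,3) (2,3) (2,2) (3,2) (3,3) (4,3) (4,2) | (1,3) (2,3) (2,2) (2,1) (3,1) (3,2) (4,2) | (1,3) (1,2) (2,2) (3,2) (3,3) (4,3) (4,2) | (1,3) (1,2) (2,2) (2,1) (3,1) (3,2) (4,2) | (1,3) (1,2) (2,2) (2,3) (3,3) (4,3) (4,2) | (1,3) (1,2) (2,2) (2,3) (3,3) (3,2) (4,2) | (1,3) (1,2) (1,1) (2,1) (3,1) (3,2) (4,2) | (1,3) (1,2) (1,1) (2,1) (2,2) (3,2) (4,2).
That gives 8 routes.

8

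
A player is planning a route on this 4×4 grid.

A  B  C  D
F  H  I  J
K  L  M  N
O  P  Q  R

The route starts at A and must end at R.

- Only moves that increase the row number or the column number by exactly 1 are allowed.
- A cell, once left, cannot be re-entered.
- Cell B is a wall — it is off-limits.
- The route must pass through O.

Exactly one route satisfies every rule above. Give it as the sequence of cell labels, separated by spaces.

Moves only go right or down, so the column and row indices never decrease.
Route from A: 3× down (reaching O), 3× right (reaching R) — 6 moves in all.
Check: all required cells visited.

A F K O P Q R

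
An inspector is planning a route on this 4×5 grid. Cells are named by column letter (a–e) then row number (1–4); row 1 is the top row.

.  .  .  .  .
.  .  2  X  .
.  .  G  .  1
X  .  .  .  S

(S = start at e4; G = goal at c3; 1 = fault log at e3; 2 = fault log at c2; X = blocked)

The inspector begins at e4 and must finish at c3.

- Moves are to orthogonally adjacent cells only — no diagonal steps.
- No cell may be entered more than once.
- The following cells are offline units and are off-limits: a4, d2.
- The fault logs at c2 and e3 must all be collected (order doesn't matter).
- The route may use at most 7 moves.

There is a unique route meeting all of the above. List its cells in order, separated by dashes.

The 7-move cap with required stops at c2, e3 leaves no slack for detours.
Route from e4: up 3 to e1, left 2 to c1, down 2 to c3 — 7 moves in all.
Check: all required cells visited; 7 ≤ 7 moves.

e4 - e3 - e2 - e1 - d1 - c1 - c2 - c3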